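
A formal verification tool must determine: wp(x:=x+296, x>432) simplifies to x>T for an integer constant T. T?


Formula: wp(x:=E, P) = P[E/x] (substitute E for x in postcondition)
Step 1: Postcondition: x>432
Step 2: Substitute x+296 for x: x+296>432
Step 3: Solve for x: x > 432-296 = 136

136


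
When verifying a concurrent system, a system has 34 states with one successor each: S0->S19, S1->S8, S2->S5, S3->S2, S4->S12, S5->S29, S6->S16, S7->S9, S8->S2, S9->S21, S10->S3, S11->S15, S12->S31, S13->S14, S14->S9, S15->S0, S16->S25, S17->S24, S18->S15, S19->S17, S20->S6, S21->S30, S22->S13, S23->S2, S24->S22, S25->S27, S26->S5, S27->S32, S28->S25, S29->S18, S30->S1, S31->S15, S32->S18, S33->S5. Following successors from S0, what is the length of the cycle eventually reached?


Trace from S0 until a state repeats:
  S0 -> S19 -> S17 -> S24 -> S22 -> S13 -> S14 -> S9 -> S21 -> S30 -> S1 -> S8 -> S2 -> S5 -> S29 -> S18 -> S15 -> S0
S0 first seen at step 0, revisited at step 17.
Cycle length = 17 - 0 = 17

17


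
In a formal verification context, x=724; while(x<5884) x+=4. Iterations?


Step 1: x goes from 724 toward 5884 by 4; the body runs while x<5884, so iterations = ceil((bound-start)/step)
Step 2: Distance=5160
Step 3: ceil(5160/4)=1290

1290


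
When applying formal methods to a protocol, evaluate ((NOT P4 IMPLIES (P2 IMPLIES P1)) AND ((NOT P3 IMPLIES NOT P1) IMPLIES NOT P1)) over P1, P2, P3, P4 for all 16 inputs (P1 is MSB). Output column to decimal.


Formula: ((NOT P4 IMPLIES (P2 IMPLIES P1)) AND ((NOT P3 IMPLIES NOT P1) IMPLIES NOT P1)) over P1, P2, P3, P4 (16 rows)
Evaluate each row (bits = P1,P2,P3,P4, MSB first):
  row 0 [0000]: ((NOT 0 IMPLIES (0 IMPLIES 0)) AND ((NOT 0 IMPLIES NOT 0) IMPLIES NOT 0)) -> 1
  row 1 [0001]: ((NOT 1 IMPLIES (0 IMPLIES 0)) AND ((NOT 0 IMPLIES NOT 0) IMPLIES NOT 0)) -> 1
  row 2 [0010]: ((NOT 0 IMPLIES (0 IMPLIES 0)) AND ((NOT 1 IMPLIES NOT 0) IMPLIES NOT 0)) -> 1
  row 3 [0011]: ((NOT 1 IMPLIES (0 IMPLIES 0)) AND ((NOT 1 IMPLIES NOT 0) IMPLIES NOT 0)) -> 1
  row 4 [0100]: ((NOT 0 IMPLIES (1 IMPLIES 0)) AND ((NOT 0 IMPLIES NOT 0) IMPLIES NOT 0)) -> 0
  row 5 [0101]: ((NOT 1 IMPLIES (1 IMPLIES 0)) AND ((NOT 0 IMPLIES NOT 0) IMPLIES NOT 0)) -> 1
  row 6 [0110]: ((NOT 0 IMPLIES (1 IMPLIES 0)) AND ((NOT 1 IMPLIES NOT 0) IMPLIES NOT 0)) -> 0
  row 7 [0111]: ((NOT 1 IMPLIES (1 IMPLIES 0)) AND ((NOT 1 IMPLIES NOT 0) IMPLIES NOT 0)) -> 1
  row 8 [1000]: ((NOT 0 IMPLIES (0 IMPLIES 1)) AND ((NOT 0 IMPLIES NOT 1) IMPLIES NOT 1)) -> 1
  row 9 [1001]: ((NOT 1 IMPLIES (0 IMPLIES 1)) AND ((NOT 0 IMPLIES NOT 1) IMPLIES NOT 1)) -> 1
  row 10 [1010]: ((NOT 0 IMPLIES (0 IMPLIES 1)) AND ((NOT 1 IMPLIES NOT 1) IMPLIES NOT 1)) -> 0
  row 11 [1011]: ((NOT 1 IMPLIES (0 IMPLIES 1)) AND ((NOT 1 IMPLIES NOT 1) IMPLIES NOT 1)) -> 0
  row 12 [1100]: ((NOT 0 IMPLIES (1 IMPLIES 1)) AND ((NOT 0 IMPLIES NOT 1) IMPLIES NOT 1)) -> 1
  row 13 [1101]: ((NOT 1 IMPLIES (1 IMPLIES 1)) AND ((NOT 0 IMPLIES NOT 1) IMPLIES NOT 1)) -> 1
  row 14 [1110]: ((NOT 0 IMPLIES (1 IMPLIES 1)) AND ((NOT 1 IMPLIES NOT 1) IMPLIES NOT 1)) -> 0
  row 15 [1111]: ((NOT 1 IMPLIES (1 IMPLIES 1)) AND ((NOT 1 IMPLIES NOT 1) IMPLIES NOT 1)) -> 0
Full result column, 4 rows per line (P1,P2 fixed per line; P3,P4 runs 00..11 left to right):
  rows 0-3 [P1,P2=00]: 1111  = hex F
  rows 4-7 [P1,P2=01]: 0101  = hex 5
  rows 8-11 [P1,P2=10]: 1100  = hex C
  rows 12-15 [P1,P2=11]: 1100  = hex C
Output column (row 0 .. row 15) = 1111010111001100
Output column grouped in 4s = 1111 0101 1100 1100 = 0xF5CC
Convert to decimal digit by digit (value = value*16 + digit):
  F -> 15
  15*16 + 5 = 245
  245*16 + 12 (C) = 3932
  3932*16 + 12 (C) = 62924
Decimal = 62924

62924


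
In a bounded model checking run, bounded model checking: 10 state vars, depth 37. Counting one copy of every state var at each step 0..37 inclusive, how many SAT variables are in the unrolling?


BMC unrolls to depth k, creating one copy of each state var for steps 0..k.
Step count = 37 + 1 = 38 (steps 0 through 37)
Vars per step = 10
Total = 10 * 38 = 380

380


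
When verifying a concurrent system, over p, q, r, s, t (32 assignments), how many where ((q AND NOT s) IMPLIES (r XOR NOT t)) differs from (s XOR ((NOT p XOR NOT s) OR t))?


F1 = ((q AND NOT s) IMPLIES (r XOR NOT t))
F2 = (s XOR ((NOT p XOR NOT s) OR t))
Evaluate both on each of 32 rows (bits = p,q,r,s,t):
  row 0 [00000]: F1=1 F2=0 (differ) -> 1
  row 1 [00001]: F1=1 F2=1 -> 0
  row 2 [00010]: F1=1 F2=0 (differ) -> 1
  row 3 [00011]: F1=1 F2=0 (differ) -> 1
  row 4 [00100]: F1=1 F2=0 (differ) -> 1
  row 5 [00101]: F1=1 F2=1 -> 0
  row 6 [00110]: F1=1 F2=0 (differ) -> 1
  row 7 [00111]: F1=1 F2=0 (differ) -> 1
  row 8 [01000]: F1=1 F2=0 (differ) -> 1
  row 9 [01001]: F1=0 F2=1 (differ) -> 1
  row 10 [01010]: F1=1 F2=0 (differ) -> 1
  row 11 [01011]: F1=1 F2=0 (differ) -> 1
  row 12 [01100]: F1=0 F2=0 -> 0
  row 13 [01101]: F1=1 F2=1 -> 0
  row 14 [01110]: F1=1 F2=0 (differ) -> 1
  row 15 [01111]: F1=1 F2=0 (differ) -> 1
  row 16 [10000]: F1=1 F2=1 -> 0
  row 17 [10001]: F1=1 F2=1 -> 0
  row 18 [10010]: F1=1 F2=1 -> 0
  row 19 [10011]: F1=1 F2=0 (differ) -> 1
  row 20 [10100]: F1=1 F2=1 -> 0
  row 21 [10101]: F1=1 F2=1 -> 0
  row 22 [10110]: F1=1 F2=1 -> 0
  row 23 [10111]: F1=1 F2=0 (differ) -> 1
  row 24 [11000]: F1=1 F2=1 -> 0
  row 25 [11001]: F1=0 F2=1 (differ) -> 1
  row 26 [11010]: F1=1 F2=1 -> 0
  row 27 [11011]: F1=1 F2=0 (differ) -> 1
  row 28 [11100]: F1=0 F2=1 (differ) -> 1
  row 29 [11101]: F1=1 F2=1 -> 0
  row 30 [11110]: F1=1 F2=1 -> 0
  row 31 [11111]: F1=1 F2=0 (differ) -> 1
Full result column, 8 rows per line (p,q fixed per line; r,s,t runs 000..111 left to right):
  rows 0-7 [p,q=00]: 10111011  (ones: 6)
  rows 8-15 [p,q=01]: 11110011  (ones: 6)
  rows 16-23 [p,q=10]: 00010001  (ones: 2)
  rows 24-31 [p,q=11]: 01011001  (ones: 4)
Disagreements = 6+6+2+4 = 18

18


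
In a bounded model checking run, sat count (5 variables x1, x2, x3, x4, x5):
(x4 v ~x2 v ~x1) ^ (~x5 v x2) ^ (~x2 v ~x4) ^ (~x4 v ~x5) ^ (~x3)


CNF with 5 clauses over 5 vars (32 assignments).
An assignment satisfies CNF iff every clause has >=1 true literal.
Check each row (bits = x1,x2,x3,x4,x5; clause T/F shown):
  row 0 [00000]: clauses=TTTTT -> 1
  row 1 [00001]: clauses=TFTTT -> 0
  row 2 [00010]: clauses=TTTTT -> 1
  row 3 [00011]: clauses=TFTFT -> 0
  row 4 [00100]: clauses=TTTTF -> 0
  row 5 [00101]: clauses=TFTTF -> 0
  row 6 [00110]: clauses=TTTTF -> 0
  row 7 [00111]: clauses=TFTFF -> 0
  row 8 [01000]: clauses=TTTTT -> 1
  row 9 [01001]: clauses=TTTTT -> 1
  row 10 [01010]: clauses=TTFTT -> 0
  row 11 [01011]: clauses=TTFFT -> 0
  row 12 [01100]: clauses=TTTTF -> 0
  row 13 [01101]: clauses=TTTTF -> 0
  row 14 [01110]: clauses=TTFTF -> 0
  row 15 [01111]: clauses=TTFFF -> 0
  row 16 [10000]: clauses=TTTTT -> 1
  row 17 [10001]: clauses=TFTTT -> 0
  row 18 [10010]: clauses=TTTTT -> 1
  row 19 [10011]: clauses=TFTFT -> 0
  row 20 [10100]: clauses=TTTTF -> 0
  row 21 [10101]: clauses=TFTTF -> 0
  row 22 [10110]: clauses=TTTTF -> 0
  row 23 [10111]: clauses=TFTFF -> 0
  row 24 [11000]: clauses=FTTTT -> 0
  row 25 [11001]: clauses=FTTTT -> 0
  row 26 [11010]: clauses=TTFTT -> 0
  row 27 [11011]: clauses=TTFFT -> 0
  row 28 [11100]: clauses=FTTTF -> 0
  row 29 [11101]: clauses=FTTTF -> 0
  row 30 [11110]: clauses=TTFTF -> 0
  row 31 [11111]: clauses=TTFFF -> 0
Full result column, 8 rows per line (x1,x2 fixed per line; x3,x4,x5 runs 000..111 left to right):
  rows 0-7 [x1,x2=00]: 10100000  (ones: 2)
  rows 8-15 [x1,x2=01]: 11000000  (ones: 2)
  rows 16-23 [x1,x2=10]: 10100000  (ones: 2)
  rows 24-31 [x1,x2=11]: 00000000  (ones: 0)
Satisfying assignments = 2+2+2+0 = 6

6


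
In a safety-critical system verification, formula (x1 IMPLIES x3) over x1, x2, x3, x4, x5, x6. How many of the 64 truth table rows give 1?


Formula: (x1 IMPLIES x3) over 6 vars (64 rows)
Evaluate each row (x1, x2, x3, x4, x5, x6 as bits, MSB first):
  row 0 [000000]: (0 IMPLIES 0) -> 1
  row 1 [000001]: (0 IMPLIES 0) -> 1
  row 2 [000010]: (0 IMPLIES 0) -> 1
  row 3 [000011]: (0 IMPLIES 0) -> 1
  row 4 [000100]: (0 IMPLIES 0) -> 1
  (every remaining row is evaluated the same way; all 64 results are listed next)
Full result column, 8 rows per line (x1,x2,x3 fixed per line; x4,x5,x6 runs 000..111 left to right):
  rows 0-7 [x1,x2,x3=000]: 11111111  (ones: 8)
  rows 8-15 [x1,x2,x3=001]: 11111111  (ones: 8)
  rows 16-23 [x1,x2,x3=010]: 11111111  (ones: 8)
  rows 24-31 [x1,x2,x3=011]: 11111111  (ones: 8)
  rows 32-39 [x1,x2,x3=100]: 00000000  (ones: 0)
  rows 40-47 [x1,x2,x3=101]: 11111111  (ones: 8)
  rows 48-55 [x1,x2,x3=110]: 00000000  (ones: 0)
  rows 56-63 [x1,x2,x3=111]: 11111111  (ones: 8)
Count of 1-rows = 8+8+8+8+0+8+0+8 = 48

48


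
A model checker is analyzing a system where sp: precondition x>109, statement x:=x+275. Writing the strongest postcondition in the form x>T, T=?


Formula: sp(P, x:=E) = exists old_x. (x = E[old_x/x]) AND P[old_x/x] (old_x is the value of x before the assignment; eliminate old_x by solving x = E[old_x/x] for old_x)
Step 1: Precondition P: x>109, i.e. old_x > 109
Step 2: Assignment gives x = old_x + 275, so old_x = x - 275
Step 3: Substitute into P: x - 275 > 109
Step 4: Simplify: x > 109+275 = 384

384


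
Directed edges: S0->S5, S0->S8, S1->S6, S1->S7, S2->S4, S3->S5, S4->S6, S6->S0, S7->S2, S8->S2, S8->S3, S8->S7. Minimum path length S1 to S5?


BFS layer-by-layer from S1:
  dist 0: {S1}
  dist 1: {S6, S7}
  dist 2: {S0, S2}
  dist 3: {S4, S5, S8}
  -> S5 reached at distance 3
Shortest path length = 3

3


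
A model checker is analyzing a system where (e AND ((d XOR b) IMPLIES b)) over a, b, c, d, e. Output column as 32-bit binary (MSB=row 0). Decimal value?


Formula: (e AND ((d XOR b) IMPLIES b)) over a, b, c, d, e (32 rows)
Evaluate each row (bits = a,b,c,d,e, MSB first):
  row 0 [00000]: (0 AND ((0 XOR 0) IMPLIES 0)) -> 0
  row 1 [00001]: (1 AND ((0 XOR 0) IMPLIES 0)) -> 1
  row 2 [00010]: (0 AND ((1 XOR 0) IMPLIES 0)) -> 0
  row 3 [00011]: (1 AND ((1 XOR 0) IMPLIES 0)) -> 0
  row 4 [00100]: (0 AND ((0 XOR 0) IMPLIES 0)) -> 0
  row 5 [00101]: (1 AND ((0 XOR 0) IMPLIES 0)) -> 1
  row 6 [00110]: (0 AND ((1 XOR 0) IMPLIES 0)) -> 0
  row 7 [00111]: (1 AND ((1 XOR 0) IMPLIES 0)) -> 0
  row 8 [01000]: (0 AND ((0 XOR 1) IMPLIES 1)) -> 0
  row 9 [01001]: (1 AND ((0 XOR 1) IMPLIES 1)) -> 1
  row 10 [01010]: (0 AND ((1 XOR 1) IMPLIES 1)) -> 0
  row 11 [01011]: (1 AND ((1 XOR 1) IMPLIES 1)) -> 1
  row 12 [01100]: (0 AND ((0 XOR 1) IMPLIES 1)) -> 0
  row 13 [01101]: (1 AND ((0 XOR 1) IMPLIES 1)) -> 1
  row 14 [01110]: (0 AND ((1 XOR 1) IMPLIES 1)) -> 0
  row 15 [01111]: (1 AND ((1 XOR 1) IMPLIES 1)) -> 1
  row 16 [10000]: (0 AND ((0 XOR 0) IMPLIES 0)) -> 0
  row 17 [10001]: (1 AND ((0 XOR 0) IMPLIES 0)) -> 1
  row 18 [10010]: (0 AND ((1 XOR 0) IMPLIES 0)) -> 0
  row 19 [10011]: (1 AND ((1 XOR 0) IMPLIES 0)) -> 0
  row 20 [10100]: (0 AND ((0 XOR 0) IMPLIES 0)) -> 0
  row 21 [10101]: (1 AND ((0 XOR 0) IMPLIES 0)) -> 1
  row 22 [10110]: (0 AND ((1 XOR 0) IMPLIES 0)) -> 0
  row 23 [10111]: (1 AND ((1 XOR 0) IMPLIES 0)) -> 0
  row 24 [11000]: (0 AND ((0 XOR 1) IMPLIES 1)) -> 0
  row 25 [11001]: (1 AND ((0 XOR 1) IMPLIES 1)) -> 1
  row 26 [11010]: (0 AND ((1 XOR 1) IMPLIES 1)) -> 0
  row 27 [11011]: (1 AND ((1 XOR 1) IMPLIES 1)) -> 1
  row 28 [11100]: (0 AND ((0 XOR 1) IMPLIES 1)) -> 0
  row 29 [11101]: (1 AND ((0 XOR 1) IMPLIES 1)) -> 1
  row 30 [11110]: (0 AND ((1 XOR 1) IMPLIES 1)) -> 0
  row 31 [11111]: (1 AND ((1 XOR 1) IMPLIES 1)) -> 1
Full result column, 4 rows per line (a,b,c fixed per line; d,e runs 00..11 left to right):
  rows 0-3 [a,b,c=000]: 0100  = hex 4
  rows 4-7 [a,b,c=001]: 0100  = hex 4
  rows 8-11 [a,b,c=010]: 0101  = hex 5
  rows 12-15 [a,b,c=011]: 0101  = hex 5
  rows 16-19 [a,b,c=100]: 0100  = hex 4
  rows 20-23 [a,b,c=101]: 0100  = hex 4
  rows 24-27 [a,b,c=110]: 0101  = hex 5
  rows 28-31 [a,b,c=111]: 0101  = hex 5
Output column (row 0 .. row 31) = 01000100010101010100010001010101
Output column grouped in 4s = 0100 0100 0101 0101 0100 0100 0101 0101 = 0x44554455
Convert to decimal digit by digit (value = value*16 + digit):
  4 -> 4
  4*16 + 4 = 68
  68*16 + 5 = 1093
  1093*16 + 5 = 17493
  17493*16 + 4 = 279892
  279892*16 + 4 = 4478276
  4478276*16 + 5 = 71652421
  71652421*16 + 5 = 1146438741
Decimal = 1146438741

1146438741


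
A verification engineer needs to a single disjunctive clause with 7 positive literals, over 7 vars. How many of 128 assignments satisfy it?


Step 1: Total=2^7=128
Step 2: Unsat when all 7 false: 2^0=1
Step 3: Sat=128-1=127

127


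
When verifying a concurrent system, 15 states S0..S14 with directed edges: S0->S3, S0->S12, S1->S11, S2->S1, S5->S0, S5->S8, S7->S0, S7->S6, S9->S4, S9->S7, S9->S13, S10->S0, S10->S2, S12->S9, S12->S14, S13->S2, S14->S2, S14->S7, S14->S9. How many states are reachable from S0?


BFS from S0:
  layer 0: {S0}
  layer 1: {S3, S12}
  layer 2: {S9, S14}
  layer 3: {S2, S4, S7, S13}
  layer 4: {S1, S6}
  layer 5: {S11}
Reachable set: {S0, S1, S2, S3, S4, S6, S7, S9, S11, S12, S13, S14}
Count = 12

12


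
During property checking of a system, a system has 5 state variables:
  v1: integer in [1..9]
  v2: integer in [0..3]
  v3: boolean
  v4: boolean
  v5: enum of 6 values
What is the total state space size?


State space = product of domain sizes of all variables.
Domain sizes:
  v1 (integer in [1..9]): 9
  v2 (integer in [0..3]): 4
  v3 (boolean): 2
  v4 (boolean): 2
  v5 (enum of 6 values): 6
Product = 9 * 4 * 2 * 2 * 6 = 864

864


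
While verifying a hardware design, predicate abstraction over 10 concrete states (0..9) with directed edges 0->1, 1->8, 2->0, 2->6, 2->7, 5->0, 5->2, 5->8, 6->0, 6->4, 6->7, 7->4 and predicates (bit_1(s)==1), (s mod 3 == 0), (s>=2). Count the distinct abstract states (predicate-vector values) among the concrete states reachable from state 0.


BFS from 0:
Concrete reachable: {0, 1, 8}
Abstract via predicates (bit_1(s)==1), (s mod 3 == 0), (s>=2):
  (0,0,0) <- {1}
  (0,0,1) <- {8}
  (0,1,0) <- {0}
Distinct abstract states = 3

3


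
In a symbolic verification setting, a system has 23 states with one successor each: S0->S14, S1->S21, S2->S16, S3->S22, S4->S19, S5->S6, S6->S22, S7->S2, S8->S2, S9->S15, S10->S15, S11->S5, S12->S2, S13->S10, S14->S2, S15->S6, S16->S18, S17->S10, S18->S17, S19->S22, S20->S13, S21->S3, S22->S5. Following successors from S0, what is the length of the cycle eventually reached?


Trace from S0 until a state repeats:
  S0 -> S14 -> S2 -> S16 -> S18 -> S17 -> S10 -> S15 -> S6 -> S22 -> S5 -> S6
S6 first seen at step 8, revisited at step 11.
Cycle length = 11 - 8 = 3

3


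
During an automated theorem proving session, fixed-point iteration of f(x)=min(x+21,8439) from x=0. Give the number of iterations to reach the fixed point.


Step 1: x=0, cap=8439, increment=21
Step 2: x grows by 21 each step until capped at 8439; fixed point is x=8439
Step 3: iterations = ceil(8439/21) = 402

402


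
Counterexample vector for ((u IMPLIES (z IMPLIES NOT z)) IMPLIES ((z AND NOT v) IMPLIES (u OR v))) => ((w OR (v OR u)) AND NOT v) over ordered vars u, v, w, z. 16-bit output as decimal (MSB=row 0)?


F1 = ((u IMPLIES (z IMPLIES NOT z)) IMPLIES ((z AND NOT v) IMPLIES (u OR v)))
F2 = ((w OR (v OR u)) AND NOT v)
Counterexample to F1=>F2 is where F1=1 and F2=0.
Evaluate each row (bits = u,v,w,z, MSB first):
  row 0 [0000]: F1=1 F2=0 -> F1&~F2 -> 1
  row 1 [0001]: F1=0 F2=0 -> F1&~F2 -> 0
  row 2 [0010]: F1=1 F2=1 -> F1&~F2 -> 0
  row 3 [0011]: F1=0 F2=1 -> F1&~F2 -> 0
  row 4 [0100]: F1=1 F2=0 -> F1&~F2 -> 1
  row 5 [0101]: F1=1 F2=0 -> F1&~F2 -> 1
  row 6 [0110]: F1=1 F2=0 -> F1&~F2 -> 1
  row 7 [0111]: F1=1 F2=0 -> F1&~F2 -> 1
  row 8 [1000]: F1=1 F2=1 -> F1&~F2 -> 0
  row 9 [1001]: F1=1 F2=1 -> F1&~F2 -> 0
  row 10 [1010]: F1=1 F2=1 -> F1&~F2 -> 0
  row 11 [1011]: F1=1 F2=1 -> F1&~F2 -> 0
  row 12 [1100]: F1=1 F2=0 -> F1&~F2 -> 1
  row 13 [1101]: F1=1 F2=0 -> F1&~F2 -> 1
  row 14 [1110]: F1=1 F2=0 -> F1&~F2 -> 1
  row 15 [1111]: F1=1 F2=0 -> F1&~F2 -> 1
Full result column, 4 rows per line (u,v fixed per line; w,z runs 00..11 left to right):
  rows 0-3 [u,v=00]: 1000  = hex 8
  rows 4-7 [u,v=01]: 1111  = hex F
  rows 8-11 [u,v=10]: 0000  = hex 0
  rows 12-15 [u,v=11]: 1111  = hex F
Counterexample vector (row 0 .. row 15) = 1000111100001111
Output column grouped in 4s = 1000 1111 0000 1111 = 0x8F0F
Convert to decimal digit by digit (value = value*16 + digit):
  8 -> 8
  8*16 + 15 (F) = 143
  143*16 + 0 = 2288
  2288*16 + 15 (F) = 36623
Decimal = 36623

36623


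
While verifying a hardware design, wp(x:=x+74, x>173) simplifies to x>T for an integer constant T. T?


Formula: wp(x:=E, P) = P[E/x] (substitute E for x in postcondition)
Step 1: Postcondition: x>173
Step 2: Substitute x+74 for x: x+74>173
Step 3: Solve for x: x > 173-74 = 99

99


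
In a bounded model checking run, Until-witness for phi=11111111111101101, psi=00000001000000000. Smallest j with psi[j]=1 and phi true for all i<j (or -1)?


(phi U psi) at 0: need smallest j with psi[j]=1 and phi[i]=1 for all i in [0,j).
Scan from step 0:
  step 0: phi=1, psi=0 -> continue
  step 1: phi=1, psi=0 -> continue
  step 2: phi=1, psi=0 -> continue
  step 3: phi=1, psi=0 -> continue
  step 7: psi=1 and phi held for [0,7) -> witness found
Witness step = 7

7


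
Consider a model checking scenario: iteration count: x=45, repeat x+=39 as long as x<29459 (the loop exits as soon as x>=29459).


Step 1: x goes from 45 toward 29459 by 39; the body runs while x<29459, so iterations = ceil((bound-start)/step)
Step 2: Distance=29414
Step 3: ceil(29414/39)=755

755


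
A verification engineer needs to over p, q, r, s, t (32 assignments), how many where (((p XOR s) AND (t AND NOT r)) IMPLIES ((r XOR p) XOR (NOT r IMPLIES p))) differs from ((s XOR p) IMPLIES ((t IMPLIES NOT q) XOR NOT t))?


F1 = (((p XOR s) AND (t AND NOT r)) IMPLIES ((r XOR p) XOR (NOT r IMPLIES p)))
F2 = ((s XOR p) IMPLIES ((t IMPLIES NOT q) XOR NOT t))
Evaluate both on each of 32 rows (bits = p,q,r,s,t):
  row 0 [00000]: F1=1 F2=1 -> 0
  row 1 [00001]: F1=1 F2=1 -> 0
  row 2 [00010]: F1=1 F2=0 (differ) -> 1
  row 3 [00011]: F1=0 F2=1 (differ) -> 1
  row 4 [00100]: F1=1 F2=1 -> 0
  row 5 [00101]: F1=1 F2=1 -> 0
  row 6 [00110]: F1=1 F2=0 (differ) -> 1
  row 7 [00111]: F1=1 F2=1 -> 0
  row 8 [01000]: F1=1 F2=1 -> 0
  row 9 [01001]: F1=1 F2=1 -> 0
  row 10 [01010]: F1=1 F2=0 (differ) -> 1
  row 11 [01011]: F1=0 F2=0 -> 0
  row 12 [01100]: F1=1 F2=1 -> 0
  row 13 [01101]: F1=1 F2=1 -> 0
  row 14 [01110]: F1=1 F2=0 (differ) -> 1
  row 15 [01111]: F1=1 F2=0 (differ) -> 1
  row 16 [10000]: F1=1 F2=0 (differ) -> 1
  row 17 [10001]: F1=0 F2=1 (differ) -> 1
  row 18 [10010]: F1=1 F2=1 -> 0
  row 19 [10011]: F1=1 F2=1 -> 0
  row 20 [10100]: F1=1 F2=0 (differ) -> 1
  row 21 [10101]: F1=1 F2=1 -> 0
  row 22 [10110]: F1=1 F2=1 -> 0
  row 23 [10111]: F1=1 F2=1 -> 0
  row 24 [11000]: F1=1 F2=0 (differ) -> 1
  row 25 [11001]: F1=0 F2=0 -> 0
  row 26 [11010]: F1=1 F2=1 -> 0
  row 27 [11011]: F1=1 F2=1 -> 0
  row 28 [11100]: F1=1 F2=0 (differ) -> 1
  row 29 [11101]: F1=1 F2=0 (differ) -> 1
  row 30 [11110]: F1=1 F2=1 -> 0
  row 31 [11111]: F1=1 F2=1 -> 0
Full result column, 8 rows per line (p,q fixed per line; r,s,t runs 000..111 left to right):
  rows 0-7 [p,q=00]: 00110010  (ones: 3)
  rows 8-15 [p,q=01]: 00100011  (ones: 3)
  rows 16-23 [p,q=10]: 11001000  (ones: 3)
  rows 24-31 [p,q=11]: 10001100  (ones: 3)
Disagreements = 3+3+3+3 = 12

12


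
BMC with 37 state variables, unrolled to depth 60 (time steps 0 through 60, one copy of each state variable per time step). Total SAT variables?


BMC unrolls to depth k, creating one copy of each state var for steps 0..k.
Step count = 60 + 1 = 61 (steps 0 through 60)
Vars per step = 37
Total = 37 * 61 = 2257

2257


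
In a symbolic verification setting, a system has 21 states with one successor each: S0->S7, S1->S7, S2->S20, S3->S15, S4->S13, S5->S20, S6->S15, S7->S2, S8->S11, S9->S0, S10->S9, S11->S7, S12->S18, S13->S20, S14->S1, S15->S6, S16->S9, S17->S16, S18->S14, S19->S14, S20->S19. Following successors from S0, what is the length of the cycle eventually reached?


Trace from S0 until a state repeats:
  S0 -> S7 -> S2 -> S20 -> S19 -> S14 -> S1 -> S7
S7 first seen at step 1, revisited at step 7.
Cycle length = 7 - 1 = 6

6


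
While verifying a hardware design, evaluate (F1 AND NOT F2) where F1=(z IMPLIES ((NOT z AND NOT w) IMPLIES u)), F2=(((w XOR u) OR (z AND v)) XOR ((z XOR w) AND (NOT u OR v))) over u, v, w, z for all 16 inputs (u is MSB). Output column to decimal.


F1 = (z IMPLIES ((NOT z AND NOT w) IMPLIES u))
F2 = (((w XOR u) OR (z AND v)) XOR ((z XOR w) AND (NOT u OR v)))
Counterexample to F1=>F2 is where F1=1 and F2=0.
Evaluate each row (bits = u,v,w,z, MSB first):
  row 0 [0000]: F1=1 F2=0 -> F1&~F2 -> 1
  row 1 [0001]: F1=1 F2=1 -> F1&~F2 -> 0
  row 2 [0010]: F1=1 F2=0 -> F1&~F2 -> 1
  row 3 [0011]: F1=1 F2=1 -> F1&~F2 -> 0
  row 4 [0100]: F1=1 F2=0 -> F1&~F2 -> 1
  row 5 [0101]: F1=1 F2=0 -> F1&~F2 -> 1
  row 6 [0110]: F1=1 F2=0 -> F1&~F2 -> 1
  row 7 [0111]: F1=1 F2=1 -> F1&~F2 -> 0
  row 8 [1000]: F1=1 F2=1 -> F1&~F2 -> 0
  row 9 [1001]: F1=1 F2=1 -> F1&~F2 -> 0
  row 10 [1010]: F1=1 F2=0 -> F1&~F2 -> 1
  row 11 [1011]: F1=1 F2=0 -> F1&~F2 -> 1
  row 12 [1100]: F1=1 F2=1 -> F1&~F2 -> 0
  row 13 [1101]: F1=1 F2=0 -> F1&~F2 -> 1
  row 14 [1110]: F1=1 F2=1 -> F1&~F2 -> 0
  row 15 [1111]: F1=1 F2=1 -> F1&~F2 -> 0
Full result column, 4 rows per line (u,v fixed per line; w,z runs 00..11 left to right):
  rows 0-3 [u,v=00]: 1010  = hex A
  rows 4-7 [u,v=01]: 1110  = hex E
  rows 8-11 [u,v=10]: 0011  = hex 3
  rows 12-15 [u,v=11]: 0100  = hex 4
Counterexample vector (row 0 .. row 15) = 1010111000110100
Output column grouped in 4s = 1010 1110 0011 0100 = 0xAE34
Convert to decimal digit by digit (value = value*16 + digit):
  A -> 10
  10*16 + 14 (E) = 174
  174*16 + 3 = 2787
  2787*16 + 4 = 44596
Decimal = 44596

44596


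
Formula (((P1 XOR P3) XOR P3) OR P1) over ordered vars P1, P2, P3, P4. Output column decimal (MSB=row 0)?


Formula: (((P1 XOR P3) XOR P3) OR P1) over P1, P2, P3, P4 (16 rows)
Evaluate each row (bits = P1,P2,P3,P4, MSB first):
  row 0 [0000]: (((0 XOR 0) XOR 0) OR 0) -> 0
  row 1 [0001]: (((0 XOR 0) XOR 0) OR 0) -> 0
  row 2 [0010]: (((0 XOR 1) XOR 1) OR 0) -> 0
  row 3 [0011]: (((0 XOR 1) XOR 1) OR 0) -> 0
  row 4 [0100]: (((0 XOR 0) XOR 0) OR 0) -> 0
  row 5 [0101]: (((0 XOR 0) XOR 0) OR 0) -> 0
  row 6 [0110]: (((0 XOR 1) XOR 1) OR 0) -> 0
  row 7 [0111]: (((0 XOR 1) XOR 1) OR 0) -> 0
  row 8 [1000]: (((1 XOR 0) XOR 0) OR 1) -> 1
  row 9 [1001]: (((1 XOR 0) XOR 0) OR 1) -> 1
  row 10 [1010]: (((1 XOR 1) XOR 1) OR 1) -> 1
  row 11 [1011]: (((1 XOR 1) XOR 1) OR 1) -> 1
  row 12 [1100]: (((1 XOR 0) XOR 0) OR 1) -> 1
  row 13 [1101]: (((1 XOR 0) XOR 0) OR 1) -> 1
  row 14 [1110]: (((1 XOR 1) XOR 1) OR 1) -> 1
  row 15 [1111]: (((1 XOR 1) XOR 1) OR 1) -> 1
Full result column, 4 rows per line (P1,P2 fixed per line; P3,P4 runs 00..11 left to right):
  rows 0-3 [P1,P2=00]: 0000  = hex 0
  rows 4-7 [P1,P2=01]: 0000  = hex 0
  rows 8-11 [P1,P2=10]: 1111  = hex F
  rows 12-15 [P1,P2=11]: 1111  = hex F
Output column (row 0 .. row 15) = 0000000011111111
Output column grouped in 4s = 0000 0000 1111 1111 = 0x00FF
Convert to decimal digit by digit (value = value*16 + digit):
  0 -> 0
  0*16 + 0 = 0
  0*16 + 15 (F) = 15
  15*16 + 15 (F) = 255
Decimal = 255

255


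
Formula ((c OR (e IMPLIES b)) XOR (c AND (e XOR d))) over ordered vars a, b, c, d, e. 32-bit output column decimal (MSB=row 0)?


Formula: ((c OR (e IMPLIES b)) XOR (c AND (e XOR d))) over a, b, c, d, e (32 rows)
Evaluate each row (bits = a,b,c,d,e, MSB first):
  row 0 [00000]: ((0 OR (0 IMPLIES 0)) XOR (0 AND (0 XOR 0))) -> 1
  row 1 [00001]: ((0 OR (1 IMPLIES 0)) XOR (0 AND (1 XOR 0))) -> 0
  row 2 [00010]: ((0 OR (0 IMPLIES 0)) XOR (0 AND (0 XOR 1))) -> 1
  row 3 [00011]: ((0 OR (1 IMPLIES 0)) XOR (0 AND (1 XOR 1))) -> 0
  row 4 [00100]: ((1 OR (0 IMPLIES 0)) XOR (1 AND (0 XOR 0))) -> 1
  row 5 [00101]: ((1 OR (1 IMPLIES 0)) XOR (1 AND (1 XOR 0))) -> 0
  row 6 [00110]: ((1 OR (0 IMPLIES 0)) XOR (1 AND (0 XOR 1))) -> 0
  row 7 [00111]: ((1 OR (1 IMPLIES 0)) XOR (1 AND (1 XOR 1))) -> 1
  row 8 [01000]: ((0 OR (0 IMPLIES 1)) XOR (0 AND (0 XOR 0))) -> 1
  row 9 [01001]: ((0 OR (1 IMPLIES 1)) XOR (0 AND (1 XOR 0))) -> 1
  row 10 [01010]: ((0 OR (0 IMPLIES 1)) XOR (0 AND (0 XOR 1))) -> 1
  row 11 [01011]: ((0 OR (1 IMPLIES 1)) XOR (0 AND (1 XOR 1))) -> 1
  row 12 [01100]: ((1 OR (0 IMPLIES 1)) XOR (1 AND (0 XOR 0))) -> 1
  row 13 [01101]: ((1 OR (1 IMPLIES 1)) XOR (1 AND (1 XOR 0))) -> 0
  row 14 [01110]: ((1 OR (0 IMPLIES 1)) XOR (1 AND (0 XOR 1))) -> 0
  row 15 [01111]: ((1 OR (1 IMPLIES 1)) XOR (1 AND (1 XOR 1))) -> 1
  row 16 [10000]: ((0 OR (0 IMPLIES 0)) XOR (0 AND (0 XOR 0))) -> 1
  row 17 [10001]: ((0 OR (1 IMPLIES 0)) XOR (0 AND (1 XOR 0))) -> 0
  row 18 [10010]: ((0 OR (0 IMPLIES 0)) XOR (0 AND (0 XOR 1))) -> 1
  row 19 [10011]: ((0 OR (1 IMPLIES 0)) XOR (0 AND (1 XOR 1))) -> 0
  row 20 [10100]: ((1 OR (0 IMPLIES 0)) XOR (1 AND (0 XOR 0))) -> 1
  row 21 [10101]: ((1 OR (1 IMPLIES 0)) XOR (1 AND (1 XOR 0))) -> 0
  row 22 [10110]: ((1 OR (0 IMPLIES 0)) XOR (1 AND (0 XOR 1))) -> 0
  row 23 [10111]: ((1 OR (1 IMPLIES 0)) XOR (1 AND (1 XOR 1))) -> 1
  row 24 [11000]: ((0 OR (0 IMPLIES 1)) XOR (0 AND (0 XOR 0))) -> 1
  row 25 [11001]: ((0 OR (1 IMPLIES 1)) XOR (0 AND (1 XOR 0))) -> 1
  row 26 [11010]: ((0 OR (0 IMPLIES 1)) XOR (0 AND (0 XOR 1))) -> 1
  row 27 [11011]: ((0 OR (1 IMPLIES 1)) XOR (0 AND (1 XOR 1))) -> 1
  row 28 [11100]: ((1 OR (0 IMPLIES 1)) XOR (1 AND (0 XOR 0))) -> 1
  row 29 [11101]: ((1 OR (1 IMPLIES 1)) XOR (1 AND (1 XOR 0))) -> 0
  row 30 [11110]: ((1 OR (0 IMPLIES 1)) XOR (1 AND (0 XOR 1))) -> 0
  row 31 [11111]: ((1 OR (1 IMPLIES 1)) XOR (1 AND (1 XOR 1))) -> 1
Full result column, 4 rows per line (a,b,c fixed per line; d,e runs 00..11 left to right):
  rows 0-3 [a,b,c=000]: 1010  = hex A
  rows 4-7 [a,b,c=001]: 1001  = hex 9
  rows 8-11 [a,b,c=010]: 1111  = hex F
  rows 12-15 [a,b,c=011]: 1001  = hex 9
  rows 16-19 [a,b,c=100]: 1010  = hex A
  rows 20-23 [a,b,c=101]: 1001  = hex 9
  rows 24-27 [a,b,c=110]: 1111  = hex F
  rows 28-31 [a,b,c=111]: 1001  = hex 9
Output column (row 0 .. row 31) = 10101001111110011010100111111001
Output column grouped in 4s = 1010 1001 1111 1001 1010 1001 1111 1001 = 0xA9F9A9F9
Convert to decimal digit by digit (value = value*16 + digit):
  A -> 10
  10*16 + 9 = 169
  169*16 + 15 (F) = 2719
  2719*16 + 9 = 43513
  43513*16 + 10 (A) = 696218
  696218*16 + 9 = 11139497
  11139497*16 + 15 (F) = 178231967
  178231967*16 + 9 = 2851711481
Decimal = 2851711481

2851711481


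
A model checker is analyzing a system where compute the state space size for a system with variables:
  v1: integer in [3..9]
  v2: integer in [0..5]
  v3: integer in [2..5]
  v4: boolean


State space = product of domain sizes of all variables.
Domain sizes:
  v1 (integer in [3..9]): 7
  v2 (integer in [0..5]): 6
  v3 (integer in [2..5]): 4
  v4 (boolean): 2
Product = 7 * 6 * 4 * 2 = 336

336


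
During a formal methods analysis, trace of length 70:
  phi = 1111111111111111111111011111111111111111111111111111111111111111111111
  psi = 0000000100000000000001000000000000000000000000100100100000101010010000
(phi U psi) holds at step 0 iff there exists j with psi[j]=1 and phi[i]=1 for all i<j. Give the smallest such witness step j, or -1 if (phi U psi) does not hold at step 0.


(phi U psi) at 0: need smallest j with psi[j]=1 and phi[i]=1 for all i in [0,j).
Scan from step 0:
  step 0: phi=1, psi=0 -> continue
  step 1: phi=1, psi=0 -> continue
  step 2: phi=1, psi=0 -> continue
  step 3: phi=1, psi=0 -> continue
  step 7: psi=1 and phi held for [0,7) -> witness found
Witness step = 7

7


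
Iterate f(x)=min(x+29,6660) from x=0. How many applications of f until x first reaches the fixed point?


Step 1: x=0, cap=6660, increment=29
Step 2: x grows by 29 each step until capped at 6660; fixed point is x=6660
Step 3: iterations = ceil(6660/29) = 230

230


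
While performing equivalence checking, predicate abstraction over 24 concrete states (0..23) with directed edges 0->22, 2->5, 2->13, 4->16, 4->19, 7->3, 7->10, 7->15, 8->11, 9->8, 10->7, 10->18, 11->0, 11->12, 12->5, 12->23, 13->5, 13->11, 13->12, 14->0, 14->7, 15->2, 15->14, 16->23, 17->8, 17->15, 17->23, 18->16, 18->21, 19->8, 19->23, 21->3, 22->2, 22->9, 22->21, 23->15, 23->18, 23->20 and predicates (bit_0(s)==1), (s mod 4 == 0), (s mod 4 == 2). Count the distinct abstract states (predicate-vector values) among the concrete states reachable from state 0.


BFS from 0:
Concrete reachable: {0, 2, 3, 5, 7, 8, 9, 10, 11, 12, 13, 14, 15, 16, 18, 20, 21, 22, 23}
Abstract via predicates (bit_0(s)==1), (s mod 4 == 0), (s mod 4 == 2):
  (0,0,1) <- {2, 10, 14, 18, 22}
  (0,1,0) <- {0, 8, 12, 16, 20}
  (1,0,0) <- {3, 5, 7, 9, 11, 13, 15, 21, 23}
Distinct abstract states = 3

3


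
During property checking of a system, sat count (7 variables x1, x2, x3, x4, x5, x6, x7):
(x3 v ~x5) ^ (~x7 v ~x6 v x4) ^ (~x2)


CNF with 3 clauses over 7 vars (128 assignments).
An assignment satisfies CNF iff every clause has >=1 true literal.
Check each row (bits = x1,x2,x3,x4,x5,x6,x7; clause T/F shown):
  row 0 [0000000]: clauses=TTT -> 1
  row 1 [0000001]: clauses=TTT -> 1
  row 2 [0000010]: clauses=TTT -> 1
  row 3 [0000011]: clauses=TFT -> 0
  row 4 [0000100]: clauses=FTT -> 0
  (every remaining row is evaluated the same way; all 128 results are listed next)
Full result column, 8 rows per line (x1,x2,x3,x4 fixed per line; x5,x6,x7 runs 000..111 left to right):
  rows 0-7 [x1,x2,x3,x4=0000]: 11100000  (ones: 3)
  rows 8-15 [x1,x2,x3,x4=0001]: 11110000  (ones: 4)
  rows 16-23 [x1,x2,x3,x4=0010]: 11101110  (ones: 6)
  rows 24-31 [x1,x2,x3,x4=0011]: 11111111  (ones: 8)
  rows 32-39 [x1,x2,x3,x4=0100]: 00000000  (ones: 0)
  rows 40-47 [x1,x2,x3,x4=0101]: 00000000  (ones: 0)
  rows 48-55 [x1,x2,x3,x4=0110]: 00000000  (ones: 0)
  rows 56-63 [x1,x2,x3,x4=0111]: 00000000  (ones: 0)
  rows 64-71 [x1,x2,x3,x4=1000]: 11100000  (ones: 3)
  rows 72-79 [x1,x2,x3,x4=1001]: 11110000  (ones: 4)
  rows 80-87 [x1,x2,x3,x4=1010]: 11101110  (ones: 6)
  rows 88-95 [x1,x2,x3,x4=1011]: 11111111  (ones: 8)
  rows 96-103 [x1,x2,x3,x4=1100]: 00000000  (ones: 0)
  rows 104-111 [x1,x2,x3,x4=1101]: 00000000  (ones: 0)
  rows 112-119 [x1,x2,x3,x4=1110]: 00000000  (ones: 0)
  rows 120-127 [x1,x2,x3,x4=1111]: 00000000  (ones: 0)
Satisfying assignments = 3+4+6+8+0+0+0+0+3+4+6+8+0+0+0+0 = 42

42


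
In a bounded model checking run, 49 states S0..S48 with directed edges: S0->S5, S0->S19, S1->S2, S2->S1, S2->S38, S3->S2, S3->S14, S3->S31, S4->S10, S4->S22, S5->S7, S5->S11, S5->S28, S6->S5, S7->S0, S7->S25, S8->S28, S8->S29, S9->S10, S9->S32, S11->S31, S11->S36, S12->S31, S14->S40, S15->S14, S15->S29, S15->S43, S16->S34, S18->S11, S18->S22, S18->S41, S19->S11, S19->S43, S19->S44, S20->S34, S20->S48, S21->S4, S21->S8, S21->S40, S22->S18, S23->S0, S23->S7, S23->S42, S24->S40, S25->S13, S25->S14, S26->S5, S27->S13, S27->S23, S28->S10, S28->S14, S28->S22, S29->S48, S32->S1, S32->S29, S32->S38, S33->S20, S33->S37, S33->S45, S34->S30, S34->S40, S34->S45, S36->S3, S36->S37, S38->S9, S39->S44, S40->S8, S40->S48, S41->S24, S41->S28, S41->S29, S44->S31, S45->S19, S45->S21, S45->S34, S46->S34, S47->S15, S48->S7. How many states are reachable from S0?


BFS from S0:
  layer 0: {S0}
  layer 1: {S5, S19}
  layer 2: {S7, S11, S28, S43, S44}
  layer 3: {S10, S14, S22, S25, S31, S36}
  layer 4: {S3, S13, S18, S37, S40}
  layer 5: {S2, S8, S41, S48}
  layer 6: {S1, S24, S29, S38}
  layer 7: {S9}
  layer 8: {S32}
Reachable set: {S0, S1, S2, S3, S5, S7, S8, S9, S10, S11, S13, S14, S18, S19, S22, S24, S25, S28, S29, S31, S32, S36, S37, S38, S40, S41, S43, S44, S48}
Count = 29

29


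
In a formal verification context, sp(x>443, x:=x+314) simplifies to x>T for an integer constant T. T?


Formula: sp(P, x:=E) = exists old_x. (x = E[old_x/x]) AND P[old_x/x] (old_x is the value of x before the assignment; eliminate old_x by solving x = E[old_x/x] for old_x)
Step 1: Precondition P: x>443, i.e. old_x > 443
Step 2: Assignment gives x = old_x + 314, so old_x = x - 314
Step 3: Substitute into P: x - 314 > 443
Step 4: Simplify: x > 443+314 = 757

757


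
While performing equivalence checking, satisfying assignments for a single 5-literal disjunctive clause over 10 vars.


Step 1: Total=2^10=1024
Step 2: Unsat when all 5 false: 2^5=32
Step 3: Sat=1024-32=992

992


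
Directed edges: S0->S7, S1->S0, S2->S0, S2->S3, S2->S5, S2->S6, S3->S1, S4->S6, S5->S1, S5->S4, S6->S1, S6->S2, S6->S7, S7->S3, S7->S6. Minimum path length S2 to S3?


BFS layer-by-layer from S2:
  dist 0: {S2}
  dist 1: {S0, S3, S5, S6}
  -> S3 reached at distance 1
Shortest path length = 1

1


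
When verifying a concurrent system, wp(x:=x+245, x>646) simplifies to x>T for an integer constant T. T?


Formula: wp(x:=E, P) = P[E/x] (substitute E for x in postcondition)
Step 1: Postcondition: x>646
Step 2: Substitute x+245 for x: x+245>646
Step 3: Solve for x: x > 646-245 = 401

401


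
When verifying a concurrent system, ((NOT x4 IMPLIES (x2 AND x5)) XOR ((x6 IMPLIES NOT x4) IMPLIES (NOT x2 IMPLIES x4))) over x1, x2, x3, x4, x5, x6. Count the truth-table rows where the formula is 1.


Formula: ((NOT x4 IMPLIES (x2 AND x5)) XOR ((x6 IMPLIES NOT x4) IMPLIES (NOT x2 IMPLIES x4))) over 6 vars (64 rows)
Evaluate each row (x1, x2, x3, x4, x5, x6 as bits, MSB first):
  row 0 [000000]: ((NOT 0 IMPLIES (0 AND 0)) XOR ((0 IMPLIES NOT 0) IMPLIES (NOT 0 IMPLIES 0))) -> 0
  row 1 [000001]: ((NOT 0 IMPLIES (0 AND 0)) XOR ((1 IMPLIES NOT 0) IMPLIES (NOT 0 IMPLIES 0))) -> 0
  row 2 [000010]: ((NOT 0 IMPLIES (0 AND 1)) XOR ((0 IMPLIES NOT 0) IMPLIES (NOT 0 IMPLIES 0))) -> 0
  row 3 [000011]: ((NOT 0 IMPLIES (0 AND 1)) XOR ((1 IMPLIES NOT 0) IMPLIES (NOT 0 IMPLIES 0))) -> 0
  row 4 [000100]: ((NOT 1 IMPLIES (0 AND 0)) XOR ((0 IMPLIES NOT 1) IMPLIES (NOT 0 IMPLIES 1))) -> 0
  (every remaining row is evaluated the same way; all 64 results are listed next)
Full result column, 8 rows per line (x1,x2,x3 fixed per line; x4,x5,x6 runs 000..111 left to right):
  rows 0-7 [x1,x2,x3=000]: 00000000  (ones: 0)
  rows 8-15 [x1,x2,x3=001]: 00000000  (ones: 0)
  rows 16-23 [x1,x2,x3=010]: 11000000  (ones: 2)
  rows 24-31 [x1,x2,x3=011]: 11000000  (ones: 2)
  rows 32-39 [x1,x2,x3=100]: 00000000  (ones: 0)
  rows 40-47 [x1,x2,x3=101]: 00000000  (ones: 0)
  rows 48-55 [x1,x2,x3=110]: 11000000  (ones: 2)
  rows 56-63 [x1,x2,x3=111]: 11000000  (ones: 2)
Count of 1-rows = 0+0+2+2+0+0+2+2 = 8

8


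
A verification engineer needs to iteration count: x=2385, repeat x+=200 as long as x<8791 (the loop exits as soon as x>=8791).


Step 1: x goes from 2385 toward 8791 by 200; the body runs while x<8791, so iterations = ceil((bound-start)/step)
Step 2: Distance=6406
Step 3: ceil(6406/200)=33

33


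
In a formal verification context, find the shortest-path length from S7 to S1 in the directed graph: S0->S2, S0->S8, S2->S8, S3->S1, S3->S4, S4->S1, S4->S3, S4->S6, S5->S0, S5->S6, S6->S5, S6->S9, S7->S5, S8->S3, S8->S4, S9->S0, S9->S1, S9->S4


BFS layer-by-layer from S7:
  dist 0: {S7}
  dist 1: {S5}
  dist 2: {S0, S6}
  dist 3: {S2, S8, S9}
  dist 4: {S1, S3, S4}
  -> S1 reached at distance 4
Shortest path length = 4

4


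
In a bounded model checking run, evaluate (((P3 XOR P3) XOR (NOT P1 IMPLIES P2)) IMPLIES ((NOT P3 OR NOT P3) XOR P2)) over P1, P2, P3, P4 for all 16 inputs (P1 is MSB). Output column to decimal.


Formula: (((P3 XOR P3) XOR (NOT P1 IMPLIES P2)) IMPLIES ((NOT P3 OR NOT P3) XOR P2)) over P1, P2, P3, P4 (16 rows)
Evaluate each row (bits = P1,P2,P3,P4, MSB first):
  row 0 [0000]: (((0 XOR 0) XOR (NOT 0 IMPLIES 0)) IMPLIES ((NOT 0 OR NOT 0) XOR 0)) -> 1
  row 1 [0001]: (((0 XOR 0) XOR (NOT 0 IMPLIES 0)) IMPLIES ((NOT 0 OR NOT 0) XOR 0)) -> 1
  row 2 [0010]: (((1 XOR 1) XOR (NOT 0 IMPLIES 0)) IMPLIES ((NOT 1 OR NOT 1) XOR 0)) -> 1
  row 3 [0011]: (((1 XOR 1) XOR (NOT 0 IMPLIES 0)) IMPLIES ((NOT 1 OR NOT 1) XOR 0)) -> 1
  row 4 [0100]: (((0 XOR 0) XOR (NOT 0 IMPLIES 1)) IMPLIES ((NOT 0 OR NOT 0) XOR 1)) -> 0
  row 5 [0101]: (((0 XOR 0) XOR (NOT 0 IMPLIES 1)) IMPLIES ((NOT 0 OR NOT 0) XOR 1)) -> 0
  row 6 [0110]: (((1 XOR 1) XOR (NOT 0 IMPLIES 1)) IMPLIES ((NOT 1 OR NOT 1) XOR 1)) -> 1
  row 7 [0111]: (((1 XOR 1) XOR (NOT 0 IMPLIES 1)) IMPLIES ((NOT 1 OR NOT 1) XOR 1)) -> 1
  row 8 [1000]: (((0 XOR 0) XOR (NOT 1 IMPLIES 0)) IMPLIES ((NOT 0 OR NOT 0) XOR 0)) -> 1
  row 9 [1001]: (((0 XOR 0) XOR (NOT 1 IMPLIES 0)) IMPLIES ((NOT 0 OR NOT 0) XOR 0)) -> 1
  row 10 [1010]: (((1 XOR 1) XOR (NOT 1 IMPLIES 0)) IMPLIES ((NOT 1 OR NOT 1) XOR 0)) -> 0
  row 11 [1011]: (((1 XOR 1) XOR (NOT 1 IMPLIES 0)) IMPLIES ((NOT 1 OR NOT 1) XOR 0)) -> 0
  row 12 [1100]: (((0 XOR 0) XOR (NOT 1 IMPLIES 1)) IMPLIES ((NOT 0 OR NOT 0) XOR 1)) -> 0
  row 13 [1101]: (((0 XOR 0) XOR (NOT 1 IMPLIES 1)) IMPLIES ((NOT 0 OR NOT 0) XOR 1)) -> 0
  row 14 [1110]: (((1 XOR 1) XOR (NOT 1 IMPLIES 1)) IMPLIES ((NOT 1 OR NOT 1) XOR 1)) -> 1
  row 15 [1111]: (((1 XOR 1) XOR (NOT 1 IMPLIES 1)) IMPLIES ((NOT 1 OR NOT 1) XOR 1)) -> 1
Full result column, 4 rows per line (P1,P2 fixed per line; P3,P4 runs 00..11 left to right):
  rows 0-3 [P1,P2=00]: 1111  = hex F
  rows 4-7 [P1,P2=01]: 0011  = hex 3
  rows 8-11 [P1,P2=10]: 1100  = hex C
  rows 12-15 [P1,P2=11]: 0011  = hex 3
Output column (row 0 .. row 15) = 1111001111000011
Output column grouped in 4s = 1111 0011 1100 0011 = 0xF3C3
Convert to decimal digit by digit (value = value*16 + digit):
  F -> 15
  15*16 + 3 = 243
  243*16 + 12 (C) = 3900
  3900*16 + 3 = 62403
Decimal = 62403

62403


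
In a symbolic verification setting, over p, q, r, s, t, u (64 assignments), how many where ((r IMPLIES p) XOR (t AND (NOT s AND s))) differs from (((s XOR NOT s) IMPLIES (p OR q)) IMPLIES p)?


F1 = ((r IMPLIES p) XOR (t AND (NOT s AND s)))
F2 = (((s XOR NOT s) IMPLIES (p OR q)) IMPLIES p)
Evaluate both on each of 64 rows (bits = p,q,r,s,t,u):
  row 0 [000000]: F1=1 F2=1 -> 0
  row 1 [000001]: F1=1 F2=1 -> 0
  row 2 [000010]: F1=1 F2=1 -> 0
  row 3 [000011]: F1=1 F2=1 -> 0
  row 4 [000100]: F1=1 F2=1 -> 0
  (every remaining row is evaluated the same way; all 64 results are listed next)
Full result column, 8 rows per line (p,q,r fixed per line; s,t,u runs 000..111 left to right):
  rows 0-7 [p,q,r=000]: 00000000  (ones: 0)
  rows 8-15 [p,q,r=001]: 11111111  (ones: 8)
  rows 16-23 [p,q,r=010]: 11111111  (ones: 8)
  rows 24-31 [p,q,r=011]: 00000000  (ones: 0)
  rows 32-39 [p,q,r=100]: 00000000  (ones: 0)
  rows 40-47 [p,q,r=101]: 00000000  (ones: 0)
  rows 48-55 [p,q,r=110]: 00000000  (ones: 0)
  rows 56-63 [p,q,r=111]: 00000000  (ones: 0)
Disagreements = 0+8+8+0+0+0+0+0 = 16

16


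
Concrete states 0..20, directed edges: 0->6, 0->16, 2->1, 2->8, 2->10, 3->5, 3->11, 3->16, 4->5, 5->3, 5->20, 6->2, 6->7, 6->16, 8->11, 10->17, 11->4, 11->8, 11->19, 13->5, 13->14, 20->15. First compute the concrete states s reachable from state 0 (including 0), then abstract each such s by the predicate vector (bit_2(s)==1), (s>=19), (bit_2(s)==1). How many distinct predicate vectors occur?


BFS from 0:
Concrete reachable: {0, 1, 2, 3, 4, 5, 6, 7, 8, 10, 11, 15, 16, 17, 19, 20}
Abstract via predicates (bit_2(s)==1), (s>=19), (bit_2(s)==1):
  (0,0,0) <- {0, 1, 2, 3, 8, 10, 11, 16, 17}
  (0,1,0) <- {19}
  (1,0,1) <- {4, 5, 6, 7, 15}
  (1,1,1) <- {20}
Distinct abstract states = 4

4


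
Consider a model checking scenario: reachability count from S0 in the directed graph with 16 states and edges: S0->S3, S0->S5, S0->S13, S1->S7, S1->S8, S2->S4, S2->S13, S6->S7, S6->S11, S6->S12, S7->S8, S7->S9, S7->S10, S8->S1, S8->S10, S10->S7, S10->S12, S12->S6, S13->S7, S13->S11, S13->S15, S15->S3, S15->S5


BFS from S0:
  layer 0: {S0}
  layer 1: {S3, S5, S13}
  layer 2: {S7, S11, S15}
  layer 3: {S8, S9, S10}
  layer 4: {S1, S12}
  layer 5: {S6}
Reachable set: {S0, S1, S3, S5, S6, S7, S8, S9, S10, S11, S12, S13, S15}
Count = 13

13


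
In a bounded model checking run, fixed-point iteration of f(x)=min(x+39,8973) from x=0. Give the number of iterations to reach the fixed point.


Step 1: x=0, cap=8973, increment=39
Step 2: x grows by 39 each step until capped at 8973; fixed point is x=8973
Step 3: iterations = ceil(8973/39) = 231

231
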